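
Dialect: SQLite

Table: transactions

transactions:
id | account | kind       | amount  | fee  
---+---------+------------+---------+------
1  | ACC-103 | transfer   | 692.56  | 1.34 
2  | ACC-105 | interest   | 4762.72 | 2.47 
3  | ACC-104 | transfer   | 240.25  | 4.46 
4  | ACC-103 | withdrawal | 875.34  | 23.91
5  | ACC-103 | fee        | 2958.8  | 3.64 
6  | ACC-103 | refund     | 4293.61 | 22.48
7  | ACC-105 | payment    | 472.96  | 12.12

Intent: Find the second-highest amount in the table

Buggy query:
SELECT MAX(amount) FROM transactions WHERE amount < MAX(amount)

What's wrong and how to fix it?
Bug: The inner MAX is an aggregate inside WHERE, which is not allowed

Fix: Compute the overall MAX in a subquery, then take MAX of rows below it

Corrected query:
SELECT MAX(amount) FROM transactions WHERE amount < (SELECT MAX(amount) FROM transactions)

Result:
MAX(amount)
-----------
4293.61    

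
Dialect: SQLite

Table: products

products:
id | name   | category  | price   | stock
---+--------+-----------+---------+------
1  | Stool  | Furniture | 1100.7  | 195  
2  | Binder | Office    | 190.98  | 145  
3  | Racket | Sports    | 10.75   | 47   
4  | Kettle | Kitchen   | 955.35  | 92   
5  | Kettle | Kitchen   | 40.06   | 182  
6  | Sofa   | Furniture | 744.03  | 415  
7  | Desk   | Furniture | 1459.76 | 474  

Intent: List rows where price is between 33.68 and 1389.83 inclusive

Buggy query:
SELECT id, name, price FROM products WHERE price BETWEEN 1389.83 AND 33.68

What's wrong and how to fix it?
Bug: BETWEEN expects the lower bound first; with 1389.83 AND 33.68 the range is empty

Fix: Write BETWEEN 33.68 AND 1389.83

Corrected query:
SELECT id, name, price FROM products WHERE price BETWEEN 33.68 AND 1389.83

Result:
id | name   | price 
---+--------+-------
1  | Stool  | 1100.7
2  | Binder | 190.98
4  | Kettle | 955.35
5  | Kettle | 40.06 
6  | Sofa   | 744.03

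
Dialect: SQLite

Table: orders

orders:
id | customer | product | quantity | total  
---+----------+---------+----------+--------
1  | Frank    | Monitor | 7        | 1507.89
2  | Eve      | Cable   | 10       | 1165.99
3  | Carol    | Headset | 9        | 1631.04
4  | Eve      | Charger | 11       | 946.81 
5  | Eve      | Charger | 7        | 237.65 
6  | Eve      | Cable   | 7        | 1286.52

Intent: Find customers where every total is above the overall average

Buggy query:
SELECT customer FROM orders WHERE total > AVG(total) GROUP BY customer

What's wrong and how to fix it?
Bug: WHERE evaluates per row before aggregation, so AVG() is unavailable

Fix: Compute the overall average in a scalar subquery and compare each group's MIN against it in HAVING

Corrected query:
SELECT customer FROM orders GROUP BY customer HAVING MIN(total) > (SELECT AVG(total) FROM orders)

Result:
customer
--------
Carol   
Frank   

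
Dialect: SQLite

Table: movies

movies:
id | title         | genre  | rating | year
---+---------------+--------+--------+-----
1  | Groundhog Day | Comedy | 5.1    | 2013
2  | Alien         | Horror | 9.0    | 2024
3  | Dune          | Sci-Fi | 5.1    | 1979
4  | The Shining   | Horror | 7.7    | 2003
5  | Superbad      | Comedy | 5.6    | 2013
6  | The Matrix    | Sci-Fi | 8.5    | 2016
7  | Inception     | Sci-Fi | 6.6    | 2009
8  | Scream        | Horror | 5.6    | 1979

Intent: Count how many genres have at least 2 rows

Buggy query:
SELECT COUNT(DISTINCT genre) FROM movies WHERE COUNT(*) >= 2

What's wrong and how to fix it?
Bug: COUNT(*) cannot appear in WHERE; the per-group count doesn't exist yet

Fix: Use a subquery that GROUPs and filters with HAVING, then count its rows

Corrected query:
SELECT COUNT(*) FROM (SELECT genre FROM movies GROUP BY genre HAVING COUNT(*) >= 2)

Result:
COUNT(*)
--------
3       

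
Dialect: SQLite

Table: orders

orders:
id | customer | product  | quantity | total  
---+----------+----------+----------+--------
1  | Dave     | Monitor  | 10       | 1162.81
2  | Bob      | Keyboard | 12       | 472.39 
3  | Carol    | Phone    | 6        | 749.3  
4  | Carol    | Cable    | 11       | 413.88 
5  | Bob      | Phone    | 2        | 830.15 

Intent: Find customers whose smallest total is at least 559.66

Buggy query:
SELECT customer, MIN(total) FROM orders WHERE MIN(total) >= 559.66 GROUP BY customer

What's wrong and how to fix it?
Bug: Aggregates like MIN are computed per group after WHERE runs

Fix: Replace WHERE with HAVING after the GROUP BY

Corrected query:
SELECT customer, MIN(total) FROM orders GROUP BY customer HAVING MIN(total) >= 559.66

Result:
customer | MIN(total)
---------+-----------
Dave     | 1162.81   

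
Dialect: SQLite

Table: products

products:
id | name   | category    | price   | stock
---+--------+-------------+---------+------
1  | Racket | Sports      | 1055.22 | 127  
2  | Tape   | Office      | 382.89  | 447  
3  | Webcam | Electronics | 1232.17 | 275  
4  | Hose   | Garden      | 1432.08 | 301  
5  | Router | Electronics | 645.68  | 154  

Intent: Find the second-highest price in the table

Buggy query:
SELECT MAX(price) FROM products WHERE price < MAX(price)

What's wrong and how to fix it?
Bug: MAX(price) on the right of the comparison is an aggregate-in-WHERE error

Fix: Compute the overall MAX in a subquery, then take MAX of rows below it

Corrected query:
SELECT MAX(price) FROM products WHERE price < (SELECT MAX(price) FROM products)

Result:
MAX(price)
----------
1232.17   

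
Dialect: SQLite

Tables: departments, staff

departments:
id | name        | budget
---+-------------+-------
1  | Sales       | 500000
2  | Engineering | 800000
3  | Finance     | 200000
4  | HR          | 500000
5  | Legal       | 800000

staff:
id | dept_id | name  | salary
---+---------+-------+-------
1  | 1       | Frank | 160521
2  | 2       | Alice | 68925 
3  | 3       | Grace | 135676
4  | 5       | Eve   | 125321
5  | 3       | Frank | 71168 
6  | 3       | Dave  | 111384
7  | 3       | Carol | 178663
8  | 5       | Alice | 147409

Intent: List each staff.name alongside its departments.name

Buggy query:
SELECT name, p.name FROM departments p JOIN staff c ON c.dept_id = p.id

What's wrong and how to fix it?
Bug: 'name' exists in both joined tables, so the database can't tell which one is meant

Fix: Prefix ambiguous columns with the table alias

Corrected query:
SELECT c.name, p.name FROM departments p JOIN staff c ON c.dept_id = p.id

Result:
name  | name       
------+------------
Frank | Sales      
Alice | Engineering
Grace | Finance    
Eve   | Legal      
Frank | Finance    
Dave  | Finance    
Carol | Finance    
Alice | Legal      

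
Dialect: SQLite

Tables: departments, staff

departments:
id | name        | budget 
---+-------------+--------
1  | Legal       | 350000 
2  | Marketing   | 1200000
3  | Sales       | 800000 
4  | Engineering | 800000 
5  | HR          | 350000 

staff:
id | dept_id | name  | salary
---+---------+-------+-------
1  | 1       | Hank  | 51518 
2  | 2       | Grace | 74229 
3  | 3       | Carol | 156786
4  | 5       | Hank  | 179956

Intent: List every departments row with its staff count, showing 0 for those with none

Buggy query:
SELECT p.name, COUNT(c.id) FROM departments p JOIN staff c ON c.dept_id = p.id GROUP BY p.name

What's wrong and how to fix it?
Bug: INNER JOIN drops departments rows that have no matching staff rows

Fix: Switch to LEFT JOIN to retain unmatched parent rows

Corrected query:
SELECT p.name, COUNT(c.id) FROM departments p LEFT JOIN staff c ON c.dept_id = p.id GROUP BY p.name

Result:
name        | COUNT(c.id)
------------+------------
Engineering | 0          
HR          | 1          
Legal       | 1          
Marketing   | 1          
Sales       | 1          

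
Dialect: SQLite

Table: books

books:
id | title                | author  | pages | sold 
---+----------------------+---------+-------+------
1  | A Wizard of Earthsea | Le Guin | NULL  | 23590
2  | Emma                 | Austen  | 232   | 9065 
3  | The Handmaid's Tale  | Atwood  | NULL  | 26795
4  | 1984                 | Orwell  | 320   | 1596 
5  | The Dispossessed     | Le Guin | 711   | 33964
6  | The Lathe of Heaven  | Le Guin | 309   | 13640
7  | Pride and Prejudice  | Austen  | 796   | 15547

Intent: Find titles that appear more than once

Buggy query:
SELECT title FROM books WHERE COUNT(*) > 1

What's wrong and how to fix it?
Bug: COUNT(*) is an aggregate and cannot be used in WHERE

Fix: Group first, then use HAVING for the count condition

Corrected query:
SELECT title FROM books GROUP BY title HAVING COUNT(*) > 1

Result:
(no rows)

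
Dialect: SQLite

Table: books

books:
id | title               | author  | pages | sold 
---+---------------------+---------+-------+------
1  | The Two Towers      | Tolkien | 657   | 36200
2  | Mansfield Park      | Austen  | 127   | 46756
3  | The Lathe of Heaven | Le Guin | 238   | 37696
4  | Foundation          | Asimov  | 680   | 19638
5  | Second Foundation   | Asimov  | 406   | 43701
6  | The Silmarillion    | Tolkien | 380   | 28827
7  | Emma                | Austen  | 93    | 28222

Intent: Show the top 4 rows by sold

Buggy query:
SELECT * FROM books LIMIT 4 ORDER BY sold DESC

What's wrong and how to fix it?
Bug: LIMIT must come after ORDER BY

Fix: Swap the clauses: ORDER BY first, then LIMIT

Corrected query:
SELECT * FROM books ORDER BY sold DESC LIMIT 4

Result:
id | title               | author  | pages | sold 
---+---------------------+---------+-------+------
2  | Mansfield Park      | Austen  | 127   | 46756
5  | Second Foundation   | Asimov  | 406   | 43701
3  | The Lathe of Heaven | Le Guin | 238   | 37696
1  | The Two Towers      | Tolkien | 657   | 36200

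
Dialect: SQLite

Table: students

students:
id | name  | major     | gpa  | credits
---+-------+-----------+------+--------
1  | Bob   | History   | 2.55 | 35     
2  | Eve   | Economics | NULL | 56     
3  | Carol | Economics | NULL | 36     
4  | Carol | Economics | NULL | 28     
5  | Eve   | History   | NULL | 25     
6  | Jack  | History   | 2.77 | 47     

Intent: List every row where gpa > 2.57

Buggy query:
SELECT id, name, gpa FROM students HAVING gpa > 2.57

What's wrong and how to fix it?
Bug: HAVING filters the output of aggregation, but this query has no GROUP BY and no aggregate functions, so SQLite rejects it (HAVING clause on a non-aggregate query); the condition here is per row

Fix: Replace HAVING with WHERE since the condition applies to individual rows

Corrected query:
SELECT id, name, gpa FROM students WHERE gpa > 2.57

Result:
id | name | gpa 
---+------+-----
6  | Jack | 2.77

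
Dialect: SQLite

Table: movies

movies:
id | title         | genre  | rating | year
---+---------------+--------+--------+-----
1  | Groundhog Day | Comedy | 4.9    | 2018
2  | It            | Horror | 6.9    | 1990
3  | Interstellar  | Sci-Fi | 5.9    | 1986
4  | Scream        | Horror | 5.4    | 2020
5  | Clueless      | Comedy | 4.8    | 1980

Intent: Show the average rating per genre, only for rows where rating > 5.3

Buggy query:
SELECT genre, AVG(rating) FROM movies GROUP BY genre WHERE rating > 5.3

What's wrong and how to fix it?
Bug: Row-level WHERE must come before GROUP BY in the clause order

Fix: Move the WHERE clause before GROUP BY

Corrected query:
SELECT genre, AVG(rating) FROM movies WHERE rating > 5.3 GROUP BY genre

Result:
genre  | AVG(rating)
-------+------------
Horror | 6.15       
Sci-Fi | 5.9        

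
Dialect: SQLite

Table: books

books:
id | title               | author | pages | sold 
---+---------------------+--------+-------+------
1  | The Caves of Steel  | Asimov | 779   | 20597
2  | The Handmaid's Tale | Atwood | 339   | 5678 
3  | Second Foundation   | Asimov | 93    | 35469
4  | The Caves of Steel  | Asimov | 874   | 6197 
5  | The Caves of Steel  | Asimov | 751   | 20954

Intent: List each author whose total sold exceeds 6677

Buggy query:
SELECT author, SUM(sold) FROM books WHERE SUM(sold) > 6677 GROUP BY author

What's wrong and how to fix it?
Bug: SUM(sold) is an aggregate, but WHERE filters rows before aggregation

Fix: Move the aggregate condition to a HAVING clause

Corrected query:
SELECT author, SUM(sold) FROM books GROUP BY author HAVING SUM(sold) > 6677

Result:
author | SUM(sold)
-------+----------
Asimov | 83217    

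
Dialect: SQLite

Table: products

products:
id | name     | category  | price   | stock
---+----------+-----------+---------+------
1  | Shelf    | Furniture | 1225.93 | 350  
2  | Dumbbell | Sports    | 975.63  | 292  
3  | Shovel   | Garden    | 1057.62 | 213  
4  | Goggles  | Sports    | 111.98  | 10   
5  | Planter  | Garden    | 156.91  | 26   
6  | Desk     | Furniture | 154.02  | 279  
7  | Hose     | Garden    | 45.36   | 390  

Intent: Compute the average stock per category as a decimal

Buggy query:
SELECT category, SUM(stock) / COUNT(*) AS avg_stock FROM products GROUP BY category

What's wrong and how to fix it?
Bug: Both operands are integers, so '/' performs integer division and truncates

Fix: Multiply by 1.0 (or CAST to REAL) to force floating-point division

Corrected query:
SELECT category, SUM(stock) * 1.0 / COUNT(*) AS avg_stock FROM products GROUP BY category

Result:
category  | avg_stock 
----------+-----------
Furniture | 314.5     
Garden    | 209.666667
Sports    | 151       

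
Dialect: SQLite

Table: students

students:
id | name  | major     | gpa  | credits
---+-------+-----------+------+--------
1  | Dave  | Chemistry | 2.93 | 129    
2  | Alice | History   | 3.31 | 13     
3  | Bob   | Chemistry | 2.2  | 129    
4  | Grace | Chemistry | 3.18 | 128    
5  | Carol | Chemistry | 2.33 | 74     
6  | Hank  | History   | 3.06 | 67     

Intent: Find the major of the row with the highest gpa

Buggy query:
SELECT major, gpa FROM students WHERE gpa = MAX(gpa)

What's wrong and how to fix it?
Bug: MAX(gpa) is an aggregate and cannot be used directly in WHERE

Fix: Wrap MAX in a scalar subquery so WHERE compares against a single value

Corrected query:
SELECT major, gpa FROM students WHERE gpa = (SELECT MAX(gpa) FROM students)

Result:
major   | gpa 
--------+-----
History | 3.31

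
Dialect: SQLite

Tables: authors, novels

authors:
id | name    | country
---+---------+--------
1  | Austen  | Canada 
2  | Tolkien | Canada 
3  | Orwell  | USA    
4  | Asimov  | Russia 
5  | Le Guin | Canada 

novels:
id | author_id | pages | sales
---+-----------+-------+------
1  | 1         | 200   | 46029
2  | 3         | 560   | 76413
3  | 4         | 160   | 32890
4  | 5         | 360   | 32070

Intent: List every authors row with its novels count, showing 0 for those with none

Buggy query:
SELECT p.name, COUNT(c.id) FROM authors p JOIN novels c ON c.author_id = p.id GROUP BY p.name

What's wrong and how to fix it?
Bug: INNER JOIN drops authors rows that have no matching novels rows

Fix: Switch to LEFT JOIN to retain unmatched parent rows

Corrected query:
SELECT p.name, COUNT(c.id) FROM authors p LEFT JOIN novels c ON c.author_id = p.id GROUP BY p.name

Result:
name    | COUNT(c.id)
--------+------------
Asimov  | 1          
Austen  | 1          
Le Guin | 1          
Orwell  | 1          
Tolkien | 0          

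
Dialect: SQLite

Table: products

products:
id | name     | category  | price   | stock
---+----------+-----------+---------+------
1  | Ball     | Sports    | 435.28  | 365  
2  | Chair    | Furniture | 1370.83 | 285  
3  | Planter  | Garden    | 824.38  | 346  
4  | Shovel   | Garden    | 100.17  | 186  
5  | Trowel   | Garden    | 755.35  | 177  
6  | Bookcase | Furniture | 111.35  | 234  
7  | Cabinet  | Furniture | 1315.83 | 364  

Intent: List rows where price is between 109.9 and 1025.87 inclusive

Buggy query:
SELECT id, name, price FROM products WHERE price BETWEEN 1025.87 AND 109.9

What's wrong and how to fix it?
Bug: BETWEEN expects the lower bound first; with 1025.87 AND 109.9 the range is empty

Fix: Swap the bounds so the smaller value comes first

Corrected query:
SELECT id, name, price FROM products WHERE price BETWEEN 109.9 AND 1025.87

Result:
id | name     | price 
---+----------+-------
1  | Ball     | 435.28
3  | Planter  | 824.38
5  | Trowel   | 755.35
6  | Bookcase | 111.35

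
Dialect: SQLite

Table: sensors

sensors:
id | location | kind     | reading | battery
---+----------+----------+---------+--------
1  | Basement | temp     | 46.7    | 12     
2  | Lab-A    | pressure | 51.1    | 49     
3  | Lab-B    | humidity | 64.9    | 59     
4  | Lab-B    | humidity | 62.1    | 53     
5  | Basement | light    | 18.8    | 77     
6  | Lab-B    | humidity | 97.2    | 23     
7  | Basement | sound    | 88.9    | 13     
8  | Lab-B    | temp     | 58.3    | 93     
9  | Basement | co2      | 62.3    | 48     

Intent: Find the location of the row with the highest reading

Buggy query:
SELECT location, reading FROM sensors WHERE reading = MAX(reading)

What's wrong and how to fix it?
Bug: MAX(reading) is an aggregate and cannot be used directly in WHERE

Fix: Wrap MAX in a scalar subquery so WHERE compares against a single value

Corrected query:
SELECT location, reading FROM sensors WHERE reading = (SELECT MAX(reading) FROM sensors)

Result:
location | reading
---------+--------
Lab-B    | 97.2   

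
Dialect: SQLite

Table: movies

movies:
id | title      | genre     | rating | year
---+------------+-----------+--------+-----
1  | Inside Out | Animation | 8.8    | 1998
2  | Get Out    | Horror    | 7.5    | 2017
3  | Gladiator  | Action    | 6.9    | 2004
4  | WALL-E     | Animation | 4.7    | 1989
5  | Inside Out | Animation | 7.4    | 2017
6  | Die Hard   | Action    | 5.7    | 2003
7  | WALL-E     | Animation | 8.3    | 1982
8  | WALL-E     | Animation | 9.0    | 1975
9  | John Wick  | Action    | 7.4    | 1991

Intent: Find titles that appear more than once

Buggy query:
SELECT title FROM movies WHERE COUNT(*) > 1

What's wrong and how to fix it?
Bug: WHERE can't reference COUNT(*); aggregates are computed after WHERE

Fix: GROUP BY title, then filter groups with HAVING COUNT(*) > 1

Corrected query:
SELECT title FROM movies GROUP BY title HAVING COUNT(*) > 1

Result:
title     
----------
Inside Out
WALL-E    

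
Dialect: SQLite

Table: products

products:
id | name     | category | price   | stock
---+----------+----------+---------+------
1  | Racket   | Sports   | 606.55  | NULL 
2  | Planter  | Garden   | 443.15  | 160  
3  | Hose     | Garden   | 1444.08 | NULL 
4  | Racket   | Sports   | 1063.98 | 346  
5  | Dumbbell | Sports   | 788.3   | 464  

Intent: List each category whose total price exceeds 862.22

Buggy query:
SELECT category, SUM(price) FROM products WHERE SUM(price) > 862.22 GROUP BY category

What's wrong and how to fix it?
Bug: Aggregate functions cannot appear in a WHERE clause

Fix: Use HAVING (which filters groups after aggregation) instead of WHERE

Corrected query:
SELECT category, SUM(price) FROM products GROUP BY category HAVING SUM(price) > 862.22

Result:
category | SUM(price)
---------+-----------
Garden   | 1887.23   
Sports   | 2458.83   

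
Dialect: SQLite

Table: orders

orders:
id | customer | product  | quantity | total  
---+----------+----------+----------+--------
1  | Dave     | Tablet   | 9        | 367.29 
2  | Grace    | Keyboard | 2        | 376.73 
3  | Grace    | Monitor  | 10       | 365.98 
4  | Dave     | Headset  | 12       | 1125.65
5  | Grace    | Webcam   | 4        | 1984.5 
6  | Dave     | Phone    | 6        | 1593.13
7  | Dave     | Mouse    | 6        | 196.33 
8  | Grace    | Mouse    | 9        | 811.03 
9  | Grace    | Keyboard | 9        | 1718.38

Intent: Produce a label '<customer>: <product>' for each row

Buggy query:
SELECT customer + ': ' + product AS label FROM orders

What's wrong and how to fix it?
Bug: '+' is numeric addition; on text columns SQLite converts them to 0 instead of concatenating

Fix: Replace + with || to concatenate text

Corrected query:
SELECT customer || ': ' || product AS label FROM orders

Result:
label          
---------------
Dave: Tablet   
Grace: Keyboard
Grace: Monitor 
Dave: Headset  
Grace: Webcam  
Dave: Phone    
Dave: Mouse    
Grace: Mouse   
Grace: Keyboard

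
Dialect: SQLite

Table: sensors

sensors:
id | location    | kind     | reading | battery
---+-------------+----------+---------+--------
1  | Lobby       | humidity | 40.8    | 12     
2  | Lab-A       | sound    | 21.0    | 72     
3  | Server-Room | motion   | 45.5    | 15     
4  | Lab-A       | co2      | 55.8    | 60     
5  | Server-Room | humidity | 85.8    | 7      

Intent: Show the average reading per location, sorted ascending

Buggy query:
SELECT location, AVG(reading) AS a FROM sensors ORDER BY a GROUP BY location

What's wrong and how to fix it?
Bug: ORDER BY appears before GROUP BY; SQL clause order requires GROUP BY first

Fix: Reorder: SELECT … FROM … GROUP BY … ORDER BY …

Corrected query:
SELECT location, AVG(reading) AS a FROM sensors GROUP BY location ORDER BY a

Result:
location    | a    
------------+------
Lab-A       | 38.4 
Lobby       | 40.8 
Server-Room | 65.65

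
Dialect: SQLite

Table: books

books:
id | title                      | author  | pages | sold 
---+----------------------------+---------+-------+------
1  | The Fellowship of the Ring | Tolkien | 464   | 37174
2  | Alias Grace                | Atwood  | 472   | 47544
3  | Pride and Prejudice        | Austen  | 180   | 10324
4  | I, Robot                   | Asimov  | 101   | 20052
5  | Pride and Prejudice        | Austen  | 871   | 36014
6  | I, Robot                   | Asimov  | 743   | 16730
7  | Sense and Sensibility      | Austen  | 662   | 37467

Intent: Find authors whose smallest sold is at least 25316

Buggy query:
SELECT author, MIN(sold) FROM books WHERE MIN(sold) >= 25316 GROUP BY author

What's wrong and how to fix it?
Bug: MIN() in WHERE is a misuse of aggregate

Fix: Replace WHERE with HAVING after the GROUP BY

Corrected query:
SELECT author, MIN(sold) FROM books GROUP BY author HAVING MIN(sold) >= 25316

Result:
author  | MIN(sold)
--------+----------
Atwood  | 47544    
Tolkien | 37174    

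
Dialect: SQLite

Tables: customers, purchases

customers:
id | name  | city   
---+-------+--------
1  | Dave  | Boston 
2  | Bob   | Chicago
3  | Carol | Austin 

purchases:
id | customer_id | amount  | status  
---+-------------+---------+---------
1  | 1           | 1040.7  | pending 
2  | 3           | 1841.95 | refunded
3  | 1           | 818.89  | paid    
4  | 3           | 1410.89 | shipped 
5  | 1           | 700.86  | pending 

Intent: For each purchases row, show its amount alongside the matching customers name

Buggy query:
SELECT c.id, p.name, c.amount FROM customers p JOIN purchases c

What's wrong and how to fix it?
Bug: JOIN with no ON clause produces a cartesian product; every purchases row pairs with every customers row

Fix: Add ON c.customer_id = p.id to the JOIN

Corrected query:
SELECT c.id, p.name, c.amount FROM customers p JOIN purchases c ON c.customer_id = p.id

Result:
id | name  | amount 
---+-------+--------
1  | Dave  | 1040.7 
2  | Carol | 1841.95
3  | Dave  | 818.89 
4  | Carol | 1410.89
5  | Dave  | 700.86 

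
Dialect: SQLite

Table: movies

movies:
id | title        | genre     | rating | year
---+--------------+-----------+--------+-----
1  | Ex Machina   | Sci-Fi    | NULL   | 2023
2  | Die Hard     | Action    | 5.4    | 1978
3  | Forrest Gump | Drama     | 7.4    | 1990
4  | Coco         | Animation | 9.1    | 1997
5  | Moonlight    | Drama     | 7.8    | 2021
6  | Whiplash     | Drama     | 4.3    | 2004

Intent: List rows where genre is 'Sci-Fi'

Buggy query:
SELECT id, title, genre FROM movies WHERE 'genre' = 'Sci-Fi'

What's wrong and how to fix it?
Bug: 'genre' in single quotes is a string literal, not the column; the comparison is literal-vs-literal and never true

Fix: Reference the column as genre without single quotes

Corrected query:
SELECT id, title, genre FROM movies WHERE genre = 'Sci-Fi'

Result:
id | title      | genre 
---+------------+-------
1  | Ex Machina | Sci-Fi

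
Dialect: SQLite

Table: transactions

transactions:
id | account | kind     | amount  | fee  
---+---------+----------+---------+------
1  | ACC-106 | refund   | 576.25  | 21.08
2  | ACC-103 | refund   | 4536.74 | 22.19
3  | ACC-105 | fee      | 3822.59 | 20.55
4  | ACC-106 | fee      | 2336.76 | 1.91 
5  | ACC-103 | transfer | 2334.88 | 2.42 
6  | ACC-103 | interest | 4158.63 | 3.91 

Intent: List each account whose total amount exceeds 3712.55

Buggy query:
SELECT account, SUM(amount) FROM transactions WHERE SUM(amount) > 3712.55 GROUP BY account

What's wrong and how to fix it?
Bug: SUM(amount) is an aggregate, but WHERE filters rows before aggregation

Fix: Use HAVING (which filters groups after aggregation) instead of WHERE

Corrected query:
SELECT account, SUM(amount) FROM transactions GROUP BY account HAVING SUM(amount) > 3712.55

Result:
account | SUM(amount)
--------+------------
ACC-103 | 11030.25   
ACC-105 | 3822.59    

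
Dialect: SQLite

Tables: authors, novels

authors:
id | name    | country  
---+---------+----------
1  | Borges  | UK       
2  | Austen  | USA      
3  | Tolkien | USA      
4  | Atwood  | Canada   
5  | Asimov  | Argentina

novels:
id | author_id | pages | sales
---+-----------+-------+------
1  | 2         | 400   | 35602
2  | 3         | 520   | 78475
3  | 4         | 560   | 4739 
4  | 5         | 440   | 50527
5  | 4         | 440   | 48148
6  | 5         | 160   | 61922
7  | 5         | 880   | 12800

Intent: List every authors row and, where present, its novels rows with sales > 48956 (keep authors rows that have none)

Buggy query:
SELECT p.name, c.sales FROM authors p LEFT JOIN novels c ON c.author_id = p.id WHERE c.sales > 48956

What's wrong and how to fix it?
Bug: A WHERE condition on the right-hand table after LEFT JOIN drops unmatched parents

Fix: Move the right-table condition into the ON clause so unmatched parents are kept

Corrected query:
SELECT p.name, c.sales FROM authors p LEFT JOIN novels c ON c.author_id = p.id AND c.sales > 48956

Result:
name    | sales
--------+------
Borges  | NULL 
Austen  | NULL 
Tolkien | 78475
Atwood  | NULL 
Asimov  | 50527
Asimov  | 61922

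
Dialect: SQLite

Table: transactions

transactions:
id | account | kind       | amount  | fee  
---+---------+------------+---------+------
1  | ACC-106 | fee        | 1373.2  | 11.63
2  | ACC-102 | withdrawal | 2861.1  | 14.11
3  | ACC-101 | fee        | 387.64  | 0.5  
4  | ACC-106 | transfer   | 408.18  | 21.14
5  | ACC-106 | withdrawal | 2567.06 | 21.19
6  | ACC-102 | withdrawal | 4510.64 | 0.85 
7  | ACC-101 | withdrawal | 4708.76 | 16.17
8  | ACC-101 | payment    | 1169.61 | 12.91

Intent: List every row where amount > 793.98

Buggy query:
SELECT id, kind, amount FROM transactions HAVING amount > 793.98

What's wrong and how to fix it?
Bug: This is a non-aggregate query (no GROUP BY, no aggregates), so in SQLite the HAVING clause is invalid here; a row-level condition belongs in WHERE

Fix: Replace HAVING with WHERE since the condition applies to individual rows

Corrected query:
SELECT id, kind, amount FROM transactions WHERE amount > 793.98

Result:
id | kind       | amount 
---+------------+--------
1  | fee        | 1373.2 
2  | withdrawal | 2861.1 
5  | withdrawal | 2567.06
6  | withdrawal | 4510.64
7  | withdrawal | 4708.76
8  | payment    | 1169.61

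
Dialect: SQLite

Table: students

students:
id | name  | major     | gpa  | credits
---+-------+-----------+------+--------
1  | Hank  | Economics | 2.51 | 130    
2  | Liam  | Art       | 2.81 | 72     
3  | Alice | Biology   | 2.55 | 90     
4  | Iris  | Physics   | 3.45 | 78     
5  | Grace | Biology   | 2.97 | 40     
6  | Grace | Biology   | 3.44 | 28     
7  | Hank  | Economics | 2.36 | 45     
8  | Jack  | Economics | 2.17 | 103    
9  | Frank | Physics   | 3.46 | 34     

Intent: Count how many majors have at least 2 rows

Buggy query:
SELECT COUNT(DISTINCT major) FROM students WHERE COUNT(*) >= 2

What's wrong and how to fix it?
Bug: WHERE filters individual rows, not groups, so a group-level COUNT is invalid there

Fix: Use a subquery that GROUPs and filters with HAVING, then count its rows

Corrected query:
SELECT COUNT(*) FROM (SELECT major FROM students GROUP BY major HAVING COUNT(*) >= 2)

Result:
COUNT(*)
--------
3       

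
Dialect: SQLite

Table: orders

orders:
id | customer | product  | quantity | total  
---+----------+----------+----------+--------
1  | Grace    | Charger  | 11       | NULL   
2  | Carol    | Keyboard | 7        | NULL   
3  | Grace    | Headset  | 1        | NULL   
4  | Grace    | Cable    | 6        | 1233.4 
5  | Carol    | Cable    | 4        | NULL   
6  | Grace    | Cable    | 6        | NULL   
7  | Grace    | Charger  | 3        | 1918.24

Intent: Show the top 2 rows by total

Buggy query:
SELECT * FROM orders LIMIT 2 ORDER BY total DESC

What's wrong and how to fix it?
Bug: ORDER BY cannot follow LIMIT; LIMIT is the final clause

Fix: Sort with ORDER BY, then apply LIMIT

Corrected query:
SELECT * FROM orders ORDER BY total DESC LIMIT 2

Result:
id | customer | product | quantity | total  
---+----------+---------+----------+--------
7  | Grace    | Charger | 3        | 1918.24
4  | Grace    | Cable   | 6        | 1233.4 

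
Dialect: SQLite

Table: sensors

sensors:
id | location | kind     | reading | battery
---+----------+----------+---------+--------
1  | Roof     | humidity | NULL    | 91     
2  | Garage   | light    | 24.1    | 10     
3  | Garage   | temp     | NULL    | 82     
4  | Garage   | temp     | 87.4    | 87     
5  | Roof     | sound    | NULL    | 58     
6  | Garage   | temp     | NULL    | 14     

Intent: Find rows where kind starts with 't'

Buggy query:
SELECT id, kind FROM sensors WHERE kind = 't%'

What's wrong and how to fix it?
Bug: Wildcards only work with LIKE; '=' treats '%' as a literal character

Fix: Use LIKE for wildcard pattern matching

Corrected query:
SELECT id, kind FROM sensors WHERE kind LIKE 't%'

Result:
id | kind
---+-----
3  | temp
4  | temp
6  | temp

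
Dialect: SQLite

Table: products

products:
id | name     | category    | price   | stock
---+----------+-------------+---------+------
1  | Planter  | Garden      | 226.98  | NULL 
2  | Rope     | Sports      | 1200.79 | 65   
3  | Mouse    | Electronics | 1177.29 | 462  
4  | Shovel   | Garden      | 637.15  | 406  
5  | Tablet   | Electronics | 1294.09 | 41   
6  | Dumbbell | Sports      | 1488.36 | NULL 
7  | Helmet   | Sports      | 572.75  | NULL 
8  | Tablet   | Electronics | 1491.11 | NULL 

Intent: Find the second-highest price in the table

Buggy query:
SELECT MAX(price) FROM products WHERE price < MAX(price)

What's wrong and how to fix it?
Bug: The inner MAX is an aggregate inside WHERE, which is not allowed

Fix: Put the inner MAX in a scalar subquery

Corrected query:
SELECT MAX(price) FROM products WHERE price < (SELECT MAX(price) FROM products)

Result:
MAX(price)
----------
1488.36   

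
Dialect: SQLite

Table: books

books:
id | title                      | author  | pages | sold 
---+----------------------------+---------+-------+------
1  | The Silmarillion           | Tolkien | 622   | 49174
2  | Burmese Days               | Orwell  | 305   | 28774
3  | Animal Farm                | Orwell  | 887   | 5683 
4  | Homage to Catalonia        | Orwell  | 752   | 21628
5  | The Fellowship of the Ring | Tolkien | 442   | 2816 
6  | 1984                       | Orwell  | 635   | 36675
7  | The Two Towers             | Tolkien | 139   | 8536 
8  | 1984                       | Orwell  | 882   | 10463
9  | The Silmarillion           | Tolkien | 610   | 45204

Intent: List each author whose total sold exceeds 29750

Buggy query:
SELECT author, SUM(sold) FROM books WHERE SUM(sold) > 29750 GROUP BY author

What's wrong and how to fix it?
Bug: WHERE runs before GROUP BY, so aggregates aren't available there

Fix: Move the aggregate condition to a HAVING clause

Corrected query:
SELECT author, SUM(sold) FROM books GROUP BY author HAVING SUM(sold) > 29750

Result:
author  | SUM(sold)
--------+----------
Orwell  | 103223   
Tolkien | 105730   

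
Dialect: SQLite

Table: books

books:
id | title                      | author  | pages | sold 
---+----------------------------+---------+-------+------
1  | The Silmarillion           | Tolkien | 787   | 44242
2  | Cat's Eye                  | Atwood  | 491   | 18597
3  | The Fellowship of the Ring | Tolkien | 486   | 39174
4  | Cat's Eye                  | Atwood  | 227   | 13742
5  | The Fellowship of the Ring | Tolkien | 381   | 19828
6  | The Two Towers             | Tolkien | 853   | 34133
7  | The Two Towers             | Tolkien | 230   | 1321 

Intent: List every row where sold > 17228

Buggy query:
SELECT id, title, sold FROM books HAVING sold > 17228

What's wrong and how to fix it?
Bug: This is a non-aggregate query (no GROUP BY, no aggregates), so in SQLite the HAVING clause is invalid here; a row-level condition belongs in WHERE

Fix: Replace HAVING with WHERE since the condition applies to individual rows

Corrected query:
SELECT id, title, sold FROM books WHERE sold > 17228

Result:
id | title                      | sold 
---+----------------------------+------
1  | The Silmarillion           | 44242
2  | Cat's Eye                  | 18597
3  | The Fellowship of the Ring | 39174
5  | The Fellowship of the Ring | 19828
6  | The Two Towers             | 34133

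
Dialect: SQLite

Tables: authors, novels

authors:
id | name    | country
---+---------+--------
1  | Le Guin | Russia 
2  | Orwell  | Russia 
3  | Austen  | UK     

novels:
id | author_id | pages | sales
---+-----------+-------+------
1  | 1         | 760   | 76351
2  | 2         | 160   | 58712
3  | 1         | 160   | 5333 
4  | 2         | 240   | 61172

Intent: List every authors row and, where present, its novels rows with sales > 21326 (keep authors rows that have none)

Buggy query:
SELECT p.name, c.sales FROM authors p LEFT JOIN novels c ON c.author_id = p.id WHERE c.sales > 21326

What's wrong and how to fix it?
Bug: A WHERE condition on the right-hand table after LEFT JOIN drops unmatched parents

Fix: Put 'c.sales > 21326' in the JOIN's ON clause instead of WHERE

Corrected query:
SELECT p.name, c.sales FROM authors p LEFT JOIN novels c ON c.author_id = p.id AND c.sales > 21326

Result:
name    | sales
--------+------
Le Guin | 76351
Orwell  | 58712
Orwell  | 61172
Austen  | NULL 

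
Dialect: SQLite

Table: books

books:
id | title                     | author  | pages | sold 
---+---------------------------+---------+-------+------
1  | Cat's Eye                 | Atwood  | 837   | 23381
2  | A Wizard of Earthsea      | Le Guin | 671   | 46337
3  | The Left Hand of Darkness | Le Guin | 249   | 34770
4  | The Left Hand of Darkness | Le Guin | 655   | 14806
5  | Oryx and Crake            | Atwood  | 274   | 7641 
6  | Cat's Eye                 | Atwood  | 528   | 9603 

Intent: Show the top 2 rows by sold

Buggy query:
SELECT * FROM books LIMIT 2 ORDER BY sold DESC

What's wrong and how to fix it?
Bug: ORDER BY cannot follow LIMIT; LIMIT is the final clause

Fix: Swap the clauses: ORDER BY first, then LIMIT

Corrected query:
SELECT * FROM books ORDER BY sold DESC LIMIT 2

Result:
id | title                     | author  | pages | sold 
---+---------------------------+---------+-------+------
2  | A Wizard of Earthsea      | Le Guin | 671   | 46337
3  | The Left Hand of Darkness | Le Guin | 249   | 34770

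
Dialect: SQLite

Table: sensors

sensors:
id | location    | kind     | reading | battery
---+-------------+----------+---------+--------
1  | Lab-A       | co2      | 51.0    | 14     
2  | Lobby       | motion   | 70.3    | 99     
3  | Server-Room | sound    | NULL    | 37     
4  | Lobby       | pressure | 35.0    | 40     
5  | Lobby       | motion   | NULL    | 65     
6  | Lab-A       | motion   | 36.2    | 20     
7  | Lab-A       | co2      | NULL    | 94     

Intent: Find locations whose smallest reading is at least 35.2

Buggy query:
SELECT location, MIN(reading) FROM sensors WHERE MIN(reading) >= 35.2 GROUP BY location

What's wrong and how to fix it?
Bug: Aggregates like MIN are computed per group after WHERE runs

Fix: Use HAVING for the per-group MIN condition

Corrected query:
SELECT location, MIN(reading) FROM sensors GROUP BY location HAVING MIN(reading) >= 35.2

Result:
location | MIN(reading)
---------+-------------
Lab-A    | 36.2        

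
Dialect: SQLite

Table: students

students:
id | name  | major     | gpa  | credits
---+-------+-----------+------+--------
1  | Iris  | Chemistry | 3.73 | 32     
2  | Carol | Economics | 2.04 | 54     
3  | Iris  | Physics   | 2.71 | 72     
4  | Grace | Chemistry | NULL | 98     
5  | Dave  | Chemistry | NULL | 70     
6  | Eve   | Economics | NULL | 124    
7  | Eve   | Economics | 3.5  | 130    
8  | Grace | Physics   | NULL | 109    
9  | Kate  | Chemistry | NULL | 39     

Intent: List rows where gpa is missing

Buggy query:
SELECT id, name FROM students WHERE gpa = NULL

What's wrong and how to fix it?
Bug: '= NULL' is always unknown in SQL three-valued logic, so no rows match

Fix: Replace '= NULL' with 'IS NULL'

Corrected query:
SELECT id, name FROM students WHERE gpa IS NULL

Result:
id | name 
---+------
4  | Grace
5  | Dave 
6  | Eve  
8  | Grace
9  | Kate 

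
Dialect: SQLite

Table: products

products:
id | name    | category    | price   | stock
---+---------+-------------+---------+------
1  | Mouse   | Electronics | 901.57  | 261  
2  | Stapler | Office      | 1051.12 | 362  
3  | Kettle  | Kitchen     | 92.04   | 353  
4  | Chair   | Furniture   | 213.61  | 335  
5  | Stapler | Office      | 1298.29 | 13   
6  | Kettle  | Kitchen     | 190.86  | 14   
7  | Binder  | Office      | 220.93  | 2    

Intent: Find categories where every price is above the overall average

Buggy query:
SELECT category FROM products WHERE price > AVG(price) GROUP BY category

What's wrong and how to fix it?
Bug: AVG() is an aggregate; it can't sit directly in WHERE

Fix: Use a subquery for AVG and a HAVING MIN(...) filter so the condition holds for every row in the group

Corrected query:
SELECT category FROM products GROUP BY category HAVING MIN(price) > (SELECT AVG(price) FROM products)

Result:
category   
-----------
Electronics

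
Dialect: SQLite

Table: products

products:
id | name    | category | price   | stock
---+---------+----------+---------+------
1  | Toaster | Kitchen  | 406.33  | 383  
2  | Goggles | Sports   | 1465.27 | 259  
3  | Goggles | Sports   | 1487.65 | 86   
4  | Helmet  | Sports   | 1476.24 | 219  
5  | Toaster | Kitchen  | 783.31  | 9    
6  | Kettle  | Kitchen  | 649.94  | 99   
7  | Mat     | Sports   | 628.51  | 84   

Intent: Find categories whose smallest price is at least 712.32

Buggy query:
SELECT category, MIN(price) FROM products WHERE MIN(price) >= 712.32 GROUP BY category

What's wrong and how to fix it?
Bug: Aggregates like MIN are computed per group after WHERE runs

Fix: Replace WHERE with HAVING after the GROUP BY

Corrected query:
SELECT category, MIN(price) FROM products GROUP BY category HAVING MIN(price) >= 712.32

Result:
(no rows)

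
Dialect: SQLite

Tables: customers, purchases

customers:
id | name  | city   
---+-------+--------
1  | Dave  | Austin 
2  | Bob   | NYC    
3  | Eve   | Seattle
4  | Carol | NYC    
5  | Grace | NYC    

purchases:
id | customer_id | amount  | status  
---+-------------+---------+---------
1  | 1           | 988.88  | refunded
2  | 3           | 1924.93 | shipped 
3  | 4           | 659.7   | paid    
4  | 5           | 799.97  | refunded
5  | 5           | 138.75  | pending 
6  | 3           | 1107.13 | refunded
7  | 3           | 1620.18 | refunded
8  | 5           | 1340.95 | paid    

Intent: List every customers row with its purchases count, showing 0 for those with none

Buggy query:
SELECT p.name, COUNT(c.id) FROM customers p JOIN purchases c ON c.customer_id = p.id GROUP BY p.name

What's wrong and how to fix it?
Bug: INNER JOIN drops customers rows that have no matching purchases rows

Fix: Use LEFT JOIN so parents without children still appear (COUNT(c.id) gives 0)

Corrected query:
SELECT p.name, COUNT(c.id) FROM customers p LEFT JOIN purchases c ON c.customer_id = p.id GROUP BY p.name

Result:
name  | COUNT(c.id)
------+------------
Bob   | 0          
Carol | 1          
Dave  | 1          
Eve   | 3          
Grace | 3          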